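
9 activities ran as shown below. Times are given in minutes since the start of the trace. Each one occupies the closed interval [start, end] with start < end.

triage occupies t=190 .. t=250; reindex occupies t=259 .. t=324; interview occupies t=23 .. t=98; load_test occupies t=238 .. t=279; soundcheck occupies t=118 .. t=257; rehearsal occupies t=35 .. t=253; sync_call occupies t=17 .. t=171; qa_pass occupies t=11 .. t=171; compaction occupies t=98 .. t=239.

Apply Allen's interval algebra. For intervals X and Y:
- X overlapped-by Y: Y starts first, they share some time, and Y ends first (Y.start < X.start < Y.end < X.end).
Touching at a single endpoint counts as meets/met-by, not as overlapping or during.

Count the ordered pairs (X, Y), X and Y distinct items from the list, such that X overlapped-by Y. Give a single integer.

Checking all 72 ordered pairs for relation 'overlapped-by'; matching pairs in alphabetical order:
(compaction, qa_pass): compaction overlapped-by qa_pass ✓
(compaction, sync_call): compaction overlapped-by sync_call ✓
(load_test, compaction): load_test overlapped-by compaction ✓
(load_test, rehearsal): load_test overlapped-by rehearsal ✓
(load_test, soundcheck): load_test overlapped-by soundcheck ✓
(load_test, triage): load_test overlapped-by triage ✓
(rehearsal, interview): rehearsal overlapped-by interview ✓
(rehearsal, qa_pass): rehearsal overlapped-by qa_pass ✓
(rehearsal, sync_call): rehearsal overlapped-by sync_call ✓
(reindex, load_test): reindex overlapped-by load_test ✓
(soundcheck, compaction): soundcheck overlapped-by compaction ✓
(soundcheck, qa_pass): soundcheck overlapped-by qa_pass ✓
(soundcheck, rehearsal): soundcheck overlapped-by rehearsal ✓
(soundcheck, sync_call): soundcheck overlapped-by sync_call ✓
(triage, compaction): triage overlapped-by compaction ✓
Count: 15.

15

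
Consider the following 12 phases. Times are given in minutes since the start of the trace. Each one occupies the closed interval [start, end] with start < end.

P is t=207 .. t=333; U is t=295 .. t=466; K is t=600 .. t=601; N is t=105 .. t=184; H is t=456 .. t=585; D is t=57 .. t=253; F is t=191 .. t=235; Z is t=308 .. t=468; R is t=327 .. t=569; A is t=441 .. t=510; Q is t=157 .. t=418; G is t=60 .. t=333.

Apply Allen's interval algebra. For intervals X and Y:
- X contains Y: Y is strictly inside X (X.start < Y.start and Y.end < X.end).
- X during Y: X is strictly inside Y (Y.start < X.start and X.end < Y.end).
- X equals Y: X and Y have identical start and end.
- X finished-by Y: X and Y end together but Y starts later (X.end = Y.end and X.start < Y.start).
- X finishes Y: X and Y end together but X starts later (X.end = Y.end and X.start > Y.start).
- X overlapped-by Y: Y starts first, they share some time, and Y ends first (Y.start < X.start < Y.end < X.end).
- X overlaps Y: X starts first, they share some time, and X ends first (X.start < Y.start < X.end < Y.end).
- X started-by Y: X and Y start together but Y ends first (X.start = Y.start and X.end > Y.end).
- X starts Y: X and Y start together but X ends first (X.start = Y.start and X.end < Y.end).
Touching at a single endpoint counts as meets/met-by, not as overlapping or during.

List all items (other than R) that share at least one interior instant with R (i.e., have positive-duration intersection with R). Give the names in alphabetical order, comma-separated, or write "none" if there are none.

Target R = [t=327, t=569].
A [t=441, t=510] → during → yes.
D [t=57, t=253] → before → no.
F [t=191, t=235] → before → no.
G [t=60, t=333] → overlaps → yes.
H [t=456, t=585] → overlapped-by → yes.
K [t=600, t=601] → after → no.
N [t=105, t=184] → before → no.
P [t=207, t=333] → overlaps → yes.
Q [t=157, t=418] → overlaps → yes.
U [t=295, t=466] → overlaps → yes.
Z [t=308, t=468] → overlaps → yes.
Result: A, G, H, P, Q, U, Z.

A, G, H, P, Q, U, Z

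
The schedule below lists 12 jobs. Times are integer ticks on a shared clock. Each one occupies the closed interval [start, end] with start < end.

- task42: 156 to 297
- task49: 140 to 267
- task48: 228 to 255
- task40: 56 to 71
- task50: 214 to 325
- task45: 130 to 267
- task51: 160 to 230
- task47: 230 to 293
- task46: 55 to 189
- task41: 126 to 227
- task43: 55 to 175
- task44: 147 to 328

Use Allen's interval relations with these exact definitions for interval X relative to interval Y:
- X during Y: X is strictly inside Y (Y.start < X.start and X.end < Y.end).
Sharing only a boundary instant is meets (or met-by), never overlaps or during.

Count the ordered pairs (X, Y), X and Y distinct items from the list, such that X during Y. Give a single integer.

16

Checking all 132 ordered pairs for relation 'during'; matching pairs in alphabetical order:
(task40, task43): task40 during task43 ✓
(task40, task46): task40 during task46 ✓
(task42, task44): task42 during task44 ✓
(task47, task42): task47 during task42 ✓
(task47, task44): task47 during task44 ✓
(task47, task50): task47 during task50 ✓
(task48, task42): task48 during task42 ✓
(task48, task44): task48 during task44 ✓
(task48, task45): task48 during task45 ✓
(task48, task49): task48 during task49 ✓
(task48, task50): task48 during task50 ✓
(task50, task44): task50 during task44 ✓
(task51, task42): task51 during task42 ✓
(task51, task44): task51 during task44 ✓
(task51, task45): task51 during task45 ✓
(task51, task49): task51 during task49 ✓
Count: 16.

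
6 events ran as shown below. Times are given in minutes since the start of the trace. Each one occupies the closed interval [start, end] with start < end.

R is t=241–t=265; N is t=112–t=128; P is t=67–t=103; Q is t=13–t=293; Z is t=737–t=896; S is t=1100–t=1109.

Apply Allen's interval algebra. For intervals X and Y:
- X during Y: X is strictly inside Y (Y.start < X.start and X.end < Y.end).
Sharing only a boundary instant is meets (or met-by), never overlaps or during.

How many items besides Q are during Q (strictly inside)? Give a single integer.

3

Target Q = [t=13, t=293].
N [t=112, t=128] → during → counts.
P [t=67, t=103] → during → counts.
R [t=241, t=265] → during → counts.
S [t=1100, t=1109] → after → no.
Z [t=737, t=896] → after → no.
Total: 3.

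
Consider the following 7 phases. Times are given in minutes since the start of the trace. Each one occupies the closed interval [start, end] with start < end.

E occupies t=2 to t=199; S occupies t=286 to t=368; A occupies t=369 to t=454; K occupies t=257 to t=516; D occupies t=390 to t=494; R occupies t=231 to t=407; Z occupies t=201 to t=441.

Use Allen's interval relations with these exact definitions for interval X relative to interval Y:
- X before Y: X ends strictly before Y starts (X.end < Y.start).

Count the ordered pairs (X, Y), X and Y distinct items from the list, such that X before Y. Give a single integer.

Checking all 42 ordered pairs for relation 'before'; matching pairs in alphabetical order:
(E, A): E before A ✓
(E, D): E before D ✓
(E, K): E before K ✓
(E, R): E before R ✓
(E, S): E before S ✓
(E, Z): E before Z ✓
(S, A): S before A ✓
(S, D): S before D ✓
Count: 8.

8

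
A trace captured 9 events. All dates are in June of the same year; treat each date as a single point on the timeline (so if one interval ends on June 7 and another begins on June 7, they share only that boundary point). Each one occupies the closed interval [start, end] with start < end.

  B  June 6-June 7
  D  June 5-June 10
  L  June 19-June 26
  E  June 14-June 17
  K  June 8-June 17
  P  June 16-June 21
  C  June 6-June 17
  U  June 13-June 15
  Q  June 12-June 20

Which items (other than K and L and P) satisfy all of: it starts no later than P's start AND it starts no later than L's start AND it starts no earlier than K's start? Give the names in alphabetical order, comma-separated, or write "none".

Conditions: its start is no later than P's start (X.start <= June 16) AND its start is no later than L's start (X.start <= June 19) AND its start is no earlier than K's start (X.start >= June 8).
B: start June 6 <= June 16? ✓; start June 6 <= June 19? ✓; start June 6 >= June 8? ✗ → no.
C: start June 6 <= June 16? ✓; start June 6 <= June 19? ✓; start June 6 >= June 8? ✗ → no.
D: start June 5 <= June 16? ✓; start June 5 <= June 19? ✓; start June 5 >= June 8? ✗ → no.
E: start June 14 <= June 16? ✓; start June 14 <= June 19? ✓; start June 14 >= June 8? ✓ → yes.
Q: start June 12 <= June 16? ✓; start June 12 <= June 19? ✓; start June 12 >= June 8? ✓ → yes.
U: start June 13 <= June 16? ✓; start June 13 <= June 19? ✓; start June 13 >= June 8? ✓ → yes.
Result: E, Q, U.

E, Q, U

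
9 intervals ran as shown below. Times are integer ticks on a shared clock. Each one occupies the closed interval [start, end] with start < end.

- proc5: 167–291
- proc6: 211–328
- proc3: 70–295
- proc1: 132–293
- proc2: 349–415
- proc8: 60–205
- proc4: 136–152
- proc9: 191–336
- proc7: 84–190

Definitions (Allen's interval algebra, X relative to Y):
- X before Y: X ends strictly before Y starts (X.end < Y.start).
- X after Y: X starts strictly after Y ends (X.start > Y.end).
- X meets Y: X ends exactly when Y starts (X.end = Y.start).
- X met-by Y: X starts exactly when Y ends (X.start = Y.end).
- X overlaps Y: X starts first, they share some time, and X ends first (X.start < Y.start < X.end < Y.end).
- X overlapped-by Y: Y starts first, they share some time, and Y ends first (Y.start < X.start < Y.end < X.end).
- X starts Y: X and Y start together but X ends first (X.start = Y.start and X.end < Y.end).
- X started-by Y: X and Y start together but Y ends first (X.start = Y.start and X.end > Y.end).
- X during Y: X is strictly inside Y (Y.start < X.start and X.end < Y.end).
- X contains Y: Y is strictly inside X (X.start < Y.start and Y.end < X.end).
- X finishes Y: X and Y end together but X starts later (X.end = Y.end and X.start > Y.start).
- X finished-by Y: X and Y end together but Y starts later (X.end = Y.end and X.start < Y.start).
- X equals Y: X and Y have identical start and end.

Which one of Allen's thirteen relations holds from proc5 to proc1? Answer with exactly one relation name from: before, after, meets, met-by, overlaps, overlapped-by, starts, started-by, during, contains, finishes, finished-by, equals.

during

proc5 = [167, 291]; proc1 = [132, 293].
Compare endpoints: proc5.start > proc1.start, proc5.start < proc1.end, proc5.end > proc1.start, proc5.end < proc1.end.
That pattern is 'during'.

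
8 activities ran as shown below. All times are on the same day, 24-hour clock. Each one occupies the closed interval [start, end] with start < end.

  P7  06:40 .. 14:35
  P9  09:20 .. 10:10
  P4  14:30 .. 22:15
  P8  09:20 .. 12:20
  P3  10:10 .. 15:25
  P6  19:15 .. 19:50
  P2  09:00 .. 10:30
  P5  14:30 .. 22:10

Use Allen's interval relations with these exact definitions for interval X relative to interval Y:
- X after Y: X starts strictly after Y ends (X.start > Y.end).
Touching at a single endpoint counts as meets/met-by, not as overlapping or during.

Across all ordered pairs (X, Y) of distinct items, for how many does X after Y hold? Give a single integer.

11

Checking all 56 ordered pairs for relation 'after'; matching pairs in alphabetical order:
(P4, P2): P4 after P2 ✓
(P4, P8): P4 after P8 ✓
(P4, P9): P4 after P9 ✓
(P5, P2): P5 after P2 ✓
(P5, P8): P5 after P8 ✓
(P5, P9): P5 after P9 ✓
(P6, P2): P6 after P2 ✓
(P6, P3): P6 after P3 ✓
(P6, P7): P6 after P7 ✓
(P6, P8): P6 after P8 ✓
(P6, P9): P6 after P9 ✓
Count: 11.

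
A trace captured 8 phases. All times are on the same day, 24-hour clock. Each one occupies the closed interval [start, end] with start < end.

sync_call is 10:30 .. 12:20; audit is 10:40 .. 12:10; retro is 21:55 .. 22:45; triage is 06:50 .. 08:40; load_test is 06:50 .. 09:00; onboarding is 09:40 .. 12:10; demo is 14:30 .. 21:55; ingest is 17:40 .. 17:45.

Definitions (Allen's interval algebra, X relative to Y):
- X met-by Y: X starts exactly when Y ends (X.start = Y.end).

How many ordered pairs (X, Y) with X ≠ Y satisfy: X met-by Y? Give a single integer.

Checking all 56 ordered pairs for relation 'met-by'; matching pairs in alphabetical order:
(retro, demo): retro met-by demo ✓
Count: 1.

1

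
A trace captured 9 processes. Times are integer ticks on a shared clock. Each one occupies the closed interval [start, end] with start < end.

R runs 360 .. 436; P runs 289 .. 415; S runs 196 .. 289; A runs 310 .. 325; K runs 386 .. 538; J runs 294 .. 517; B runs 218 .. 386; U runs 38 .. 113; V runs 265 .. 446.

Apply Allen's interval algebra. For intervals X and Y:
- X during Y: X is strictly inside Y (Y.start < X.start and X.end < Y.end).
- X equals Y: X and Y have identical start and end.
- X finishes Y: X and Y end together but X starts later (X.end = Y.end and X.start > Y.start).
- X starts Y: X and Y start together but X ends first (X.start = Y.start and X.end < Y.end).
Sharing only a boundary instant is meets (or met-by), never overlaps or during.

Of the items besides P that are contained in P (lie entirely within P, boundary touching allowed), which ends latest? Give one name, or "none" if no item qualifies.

Target P = [289, 415].
A [310, 325] → during → candidate.
B [218, 386] → overlaps → excluded.
J [294, 517] → overlapped-by → excluded.
K [386, 538] → overlapped-by → excluded.
R [360, 436] → overlapped-by → excluded.
S [196, 289] → meets → excluded.
U [38, 113] → before → excluded.
V [265, 446] → contains → excluded.
Among candidates, latest end is 325 → A.

A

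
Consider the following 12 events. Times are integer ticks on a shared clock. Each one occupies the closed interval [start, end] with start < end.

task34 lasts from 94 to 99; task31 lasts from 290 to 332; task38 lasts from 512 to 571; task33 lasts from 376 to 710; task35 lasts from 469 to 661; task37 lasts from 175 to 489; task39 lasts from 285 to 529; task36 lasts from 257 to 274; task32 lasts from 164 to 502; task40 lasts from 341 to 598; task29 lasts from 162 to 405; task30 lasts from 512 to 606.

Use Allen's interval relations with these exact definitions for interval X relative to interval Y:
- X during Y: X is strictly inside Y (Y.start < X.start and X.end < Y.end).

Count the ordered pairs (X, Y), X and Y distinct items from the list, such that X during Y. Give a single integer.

Checking all 132 ordered pairs for relation 'during'; matching pairs in alphabetical order:
(task30, task33): task30 during task33 ✓
(task30, task35): task30 during task35 ✓
(task31, task29): task31 during task29 ✓
(task31, task32): task31 during task32 ✓
(task31, task37): task31 during task37 ✓
(task31, task39): task31 during task39 ✓
(task35, task33): task35 during task33 ✓
(task36, task29): task36 during task29 ✓
(task36, task32): task36 during task32 ✓
(task36, task37): task36 during task37 ✓
(task37, task32): task37 during task32 ✓
(task38, task33): task38 during task33 ✓
(task38, task35): task38 during task35 ✓
(task38, task40): task38 during task40 ✓
Count: 14.

14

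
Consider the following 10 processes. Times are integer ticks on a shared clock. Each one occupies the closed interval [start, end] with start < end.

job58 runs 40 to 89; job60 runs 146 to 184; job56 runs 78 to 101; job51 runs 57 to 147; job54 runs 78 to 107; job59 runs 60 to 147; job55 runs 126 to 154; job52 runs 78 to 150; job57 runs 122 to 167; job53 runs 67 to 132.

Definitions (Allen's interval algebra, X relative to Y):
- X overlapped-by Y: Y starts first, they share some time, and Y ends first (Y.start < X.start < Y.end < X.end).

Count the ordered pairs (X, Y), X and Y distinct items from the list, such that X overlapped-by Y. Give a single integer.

Checking all 90 ordered pairs for relation 'overlapped-by'; matching pairs in alphabetical order:
(job51, job58): job51 overlapped-by job58 ✓
(job52, job51): job52 overlapped-by job51 ✓
(job52, job53): job52 overlapped-by job53 ✓
(job52, job58): job52 overlapped-by job58 ✓
(job52, job59): job52 overlapped-by job59 ✓
(job53, job58): job53 overlapped-by job58 ✓
(job54, job58): job54 overlapped-by job58 ✓
(job55, job51): job55 overlapped-by job51 ✓
(job55, job52): job55 overlapped-by job52 ✓
(job55, job53): job55 overlapped-by job53 ✓
(job55, job59): job55 overlapped-by job59 ✓
(job56, job58): job56 overlapped-by job58 ✓
(job57, job51): job57 overlapped-by job51 ✓
(job57, job52): job57 overlapped-by job52 ✓
(job57, job53): job57 overlapped-by job53 ✓
(job57, job59): job57 overlapped-by job59 ✓
(job59, job58): job59 overlapped-by job58 ✓
(job60, job51): job60 overlapped-by job51 ✓
(job60, job52): job60 overlapped-by job52 ✓
(job60, job55): job60 overlapped-by job55 ✓
(job60, job57): job60 overlapped-by job57 ✓
(job60, job59): job60 overlapped-by job59 ✓
Count: 22.

22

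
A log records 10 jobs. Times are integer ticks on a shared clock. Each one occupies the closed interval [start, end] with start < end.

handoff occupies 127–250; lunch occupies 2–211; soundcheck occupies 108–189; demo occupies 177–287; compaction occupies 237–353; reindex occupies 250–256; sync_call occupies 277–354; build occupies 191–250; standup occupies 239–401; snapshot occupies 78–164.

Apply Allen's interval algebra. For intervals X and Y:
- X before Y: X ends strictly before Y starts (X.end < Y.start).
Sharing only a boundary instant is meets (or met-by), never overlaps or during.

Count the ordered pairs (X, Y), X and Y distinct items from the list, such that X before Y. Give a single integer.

Checking all 90 ordered pairs for relation 'before'; matching pairs in alphabetical order:
(build, sync_call): build before sync_call ✓
(handoff, sync_call): handoff before sync_call ✓
(lunch, compaction): lunch before compaction ✓
(lunch, reindex): lunch before reindex ✓
(lunch, standup): lunch before standup ✓
(lunch, sync_call): lunch before sync_call ✓
(reindex, sync_call): reindex before sync_call ✓
(snapshot, build): snapshot before build ✓
(snapshot, compaction): snapshot before compaction ✓
(snapshot, demo): snapshot before demo ✓
(snapshot, reindex): snapshot before reindex ✓
(snapshot, standup): snapshot before standup ✓
(snapshot, sync_call): snapshot before sync_call ✓
(soundcheck, build): soundcheck before build ✓
(soundcheck, compaction): soundcheck before compaction ✓
(soundcheck, reindex): soundcheck before reindex ✓
(soundcheck, standup): soundcheck before standup ✓
(soundcheck, sync_call): soundcheck before sync_call ✓
Count: 18.

18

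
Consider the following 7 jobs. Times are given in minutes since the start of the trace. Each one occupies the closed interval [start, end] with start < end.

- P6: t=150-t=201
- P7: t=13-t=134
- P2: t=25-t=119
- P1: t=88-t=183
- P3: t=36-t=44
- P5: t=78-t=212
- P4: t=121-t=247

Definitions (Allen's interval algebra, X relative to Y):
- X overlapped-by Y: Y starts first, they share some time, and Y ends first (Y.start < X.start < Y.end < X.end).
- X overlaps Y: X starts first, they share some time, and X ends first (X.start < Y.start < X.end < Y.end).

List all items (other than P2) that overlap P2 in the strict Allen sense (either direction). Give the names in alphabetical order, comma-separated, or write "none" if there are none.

P1, P5

Target P2 = [t=25, t=119].
P1 [t=88, t=183] → overlapped-by → yes.
P3 [t=36, t=44] → during → no.
P4 [t=121, t=247] → after → no.
P5 [t=78, t=212] → overlapped-by → yes.
P6 [t=150, t=201] → after → no.
P7 [t=13, t=134] → contains → no.
Result: P1, P5.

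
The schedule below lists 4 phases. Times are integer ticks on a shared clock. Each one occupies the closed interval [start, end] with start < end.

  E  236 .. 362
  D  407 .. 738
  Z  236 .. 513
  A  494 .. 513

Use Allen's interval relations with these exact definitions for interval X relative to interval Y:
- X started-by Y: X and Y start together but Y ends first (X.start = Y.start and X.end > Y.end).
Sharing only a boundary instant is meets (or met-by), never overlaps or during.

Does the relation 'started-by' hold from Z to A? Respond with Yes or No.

No

Z = [236, 513], A = [494, 513].
Actual relation of Z to A: finished-by.
Asked whether 'started-by' holds → No.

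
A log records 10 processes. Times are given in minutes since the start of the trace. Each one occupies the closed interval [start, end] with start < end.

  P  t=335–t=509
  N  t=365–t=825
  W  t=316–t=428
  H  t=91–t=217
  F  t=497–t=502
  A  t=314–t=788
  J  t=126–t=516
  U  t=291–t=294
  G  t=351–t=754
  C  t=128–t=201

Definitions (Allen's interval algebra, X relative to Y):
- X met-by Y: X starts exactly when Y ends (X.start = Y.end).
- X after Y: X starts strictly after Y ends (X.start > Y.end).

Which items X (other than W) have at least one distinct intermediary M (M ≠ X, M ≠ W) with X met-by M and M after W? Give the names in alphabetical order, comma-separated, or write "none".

Target W = [t=316, t=428].
Intermediaries M with M after W: F.
Via F — items with X met-by F: none.
Union: none.

none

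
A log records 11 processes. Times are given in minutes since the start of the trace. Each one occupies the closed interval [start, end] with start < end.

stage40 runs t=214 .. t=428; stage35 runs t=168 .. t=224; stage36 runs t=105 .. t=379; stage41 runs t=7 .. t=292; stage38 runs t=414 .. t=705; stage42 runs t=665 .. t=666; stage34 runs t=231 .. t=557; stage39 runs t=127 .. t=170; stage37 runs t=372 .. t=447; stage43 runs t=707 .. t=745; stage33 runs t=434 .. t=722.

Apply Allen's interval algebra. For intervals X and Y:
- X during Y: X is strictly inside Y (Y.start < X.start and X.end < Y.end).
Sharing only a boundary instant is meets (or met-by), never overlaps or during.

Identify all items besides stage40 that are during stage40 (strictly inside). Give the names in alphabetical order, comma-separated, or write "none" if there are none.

none

Target stage40 = [t=214, t=428].
stage33 [t=434, t=722] → after → no.
stage34 [t=231, t=557] → overlapped-by → no.
stage35 [t=168, t=224] → overlaps → no.
stage36 [t=105, t=379] → overlaps → no.
stage37 [t=372, t=447] → overlapped-by → no.
stage38 [t=414, t=705] → overlapped-by → no.
stage39 [t=127, t=170] → before → no.
stage41 [t=7, t=292] → overlaps → no.
stage42 [t=665, t=666] → after → no.
stage43 [t=707, t=745] → after → no.
Result: none.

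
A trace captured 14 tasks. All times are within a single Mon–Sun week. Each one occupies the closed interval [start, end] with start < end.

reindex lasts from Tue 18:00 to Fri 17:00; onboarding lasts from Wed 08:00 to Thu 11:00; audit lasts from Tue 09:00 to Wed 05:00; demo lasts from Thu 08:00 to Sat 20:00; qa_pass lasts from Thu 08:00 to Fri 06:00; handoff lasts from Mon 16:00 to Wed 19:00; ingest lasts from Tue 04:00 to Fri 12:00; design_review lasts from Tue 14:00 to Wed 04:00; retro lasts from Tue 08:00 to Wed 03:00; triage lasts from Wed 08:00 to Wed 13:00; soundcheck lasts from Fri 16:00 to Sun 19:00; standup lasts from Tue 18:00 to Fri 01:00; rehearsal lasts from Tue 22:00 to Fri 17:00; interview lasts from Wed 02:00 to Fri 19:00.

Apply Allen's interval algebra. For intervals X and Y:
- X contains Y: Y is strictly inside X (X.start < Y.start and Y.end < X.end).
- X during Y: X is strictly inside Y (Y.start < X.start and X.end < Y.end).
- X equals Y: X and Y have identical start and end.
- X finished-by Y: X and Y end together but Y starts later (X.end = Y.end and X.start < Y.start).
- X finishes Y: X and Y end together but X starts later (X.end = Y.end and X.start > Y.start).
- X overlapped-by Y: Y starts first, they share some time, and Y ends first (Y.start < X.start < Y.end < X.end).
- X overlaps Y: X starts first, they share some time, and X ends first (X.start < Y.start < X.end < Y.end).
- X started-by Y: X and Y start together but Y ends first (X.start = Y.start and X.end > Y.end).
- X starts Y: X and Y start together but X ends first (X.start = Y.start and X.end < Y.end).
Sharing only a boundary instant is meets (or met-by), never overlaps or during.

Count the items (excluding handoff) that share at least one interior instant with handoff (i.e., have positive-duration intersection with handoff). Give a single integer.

Target handoff = [Mon 16:00, Wed 19:00].
audit [Tue 09:00, Wed 05:00] → during → counts.
demo [Thu 08:00, Sat 20:00] → after → no.
design_review [Tue 14:00, Wed 04:00] → during → counts.
ingest [Tue 04:00, Fri 12:00] → overlapped-by → counts.
interview [Wed 02:00, Fri 19:00] → overlapped-by → counts.
onboarding [Wed 08:00, Thu 11:00] → overlapped-by → counts.
qa_pass [Thu 08:00, Fri 06:00] → after → no.
rehearsal [Tue 22:00, Fri 17:00] → overlapped-by → counts.
reindex [Tue 18:00, Fri 17:00] → overlapped-by → counts.
retro [Tue 08:00, Wed 03:00] → during → counts.
soundcheck [Fri 16:00, Sun 19:00] → after → no.
standup [Tue 18:00, Fri 01:00] → overlapped-by → counts.
triage [Wed 08:00, Wed 13:00] → during → counts.
Total: 10.

10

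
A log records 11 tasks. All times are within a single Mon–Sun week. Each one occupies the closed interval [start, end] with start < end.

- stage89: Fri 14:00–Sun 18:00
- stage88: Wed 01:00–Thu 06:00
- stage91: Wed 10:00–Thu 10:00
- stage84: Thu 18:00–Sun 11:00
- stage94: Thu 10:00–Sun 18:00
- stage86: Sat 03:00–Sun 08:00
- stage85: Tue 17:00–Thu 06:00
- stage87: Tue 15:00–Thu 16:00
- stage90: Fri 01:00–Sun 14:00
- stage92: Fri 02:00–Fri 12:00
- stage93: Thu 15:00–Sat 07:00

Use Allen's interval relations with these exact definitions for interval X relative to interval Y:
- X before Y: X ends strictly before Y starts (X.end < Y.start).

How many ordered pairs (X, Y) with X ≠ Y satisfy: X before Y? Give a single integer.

Checking all 110 ordered pairs for relation 'before'; matching pairs in alphabetical order:
(stage85, stage84): stage85 before stage84 ✓
(stage85, stage86): stage85 before stage86 ✓
(stage85, stage89): stage85 before stage89 ✓
(stage85, stage90): stage85 before stage90 ✓
(stage85, stage92): stage85 before stage92 ✓
(stage85, stage93): stage85 before stage93 ✓
(stage85, stage94): stage85 before stage94 ✓
(stage87, stage84): stage87 before stage84 ✓
(stage87, stage86): stage87 before stage86 ✓
(stage87, stage89): stage87 before stage89 ✓
(stage87, stage90): stage87 before stage90 ✓
(stage87, stage92): stage87 before stage92 ✓
(stage88, stage84): stage88 before stage84 ✓
(stage88, stage86): stage88 before stage86 ✓
(stage88, stage89): stage88 before stage89 ✓
(stage88, stage90): stage88 before stage90 ✓
(stage88, stage92): stage88 before stage92 ✓
(stage88, stage93): stage88 before stage93 ✓
(stage88, stage94): stage88 before stage94 ✓
(stage91, stage84): stage91 before stage84 ✓
(stage91, stage86): stage91 before stage86 ✓
(stage91, stage89): stage91 before stage89 ✓
(stage91, stage90): stage91 before stage90 ✓
(stage91, stage92): stage91 before stage92 ✓
... plus 3 further pairs not listed.
Count: 27.

27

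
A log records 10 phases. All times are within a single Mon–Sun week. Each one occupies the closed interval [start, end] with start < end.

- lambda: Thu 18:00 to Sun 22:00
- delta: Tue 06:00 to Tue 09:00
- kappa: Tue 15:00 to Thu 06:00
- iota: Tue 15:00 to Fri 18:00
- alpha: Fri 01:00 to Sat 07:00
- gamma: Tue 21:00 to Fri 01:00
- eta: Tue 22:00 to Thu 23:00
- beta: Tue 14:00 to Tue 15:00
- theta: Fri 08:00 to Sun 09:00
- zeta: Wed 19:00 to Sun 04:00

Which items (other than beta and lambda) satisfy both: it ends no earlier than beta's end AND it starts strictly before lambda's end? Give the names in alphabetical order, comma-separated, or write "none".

Conditions: its end is no earlier than beta's end (X.end >= Tue 15:00) AND its start is strictly before lambda's end (X.start < Sun 22:00).
alpha: end Sat 07:00 >= Tue 15:00? ✓; start Fri 01:00 < Sun 22:00? ✓ → yes.
delta: end Tue 09:00 >= Tue 15:00? ✗; start Tue 06:00 < Sun 22:00? ✓ → no.
eta: end Thu 23:00 >= Tue 15:00? ✓; start Tue 22:00 < Sun 22:00? ✓ → yes.
gamma: end Fri 01:00 >= Tue 15:00? ✓; start Tue 21:00 < Sun 22:00? ✓ → yes.
iota: end Fri 18:00 >= Tue 15:00? ✓; start Tue 15:00 < Sun 22:00? ✓ → yes.
kappa: end Thu 06:00 >= Tue 15:00? ✓; start Tue 15:00 < Sun 22:00? ✓ → yes.
theta: end Sun 09:00 >= Tue 15:00? ✓; start Fri 08:00 < Sun 22:00? ✓ → yes.
zeta: end Sun 04:00 >= Tue 15:00? ✓; start Wed 19:00 < Sun 22:00? ✓ → yes.
Result: alpha, eta, gamma, iota, kappa, theta, zeta.

alpha, eta, gamma, iota, kappa, theta, zeta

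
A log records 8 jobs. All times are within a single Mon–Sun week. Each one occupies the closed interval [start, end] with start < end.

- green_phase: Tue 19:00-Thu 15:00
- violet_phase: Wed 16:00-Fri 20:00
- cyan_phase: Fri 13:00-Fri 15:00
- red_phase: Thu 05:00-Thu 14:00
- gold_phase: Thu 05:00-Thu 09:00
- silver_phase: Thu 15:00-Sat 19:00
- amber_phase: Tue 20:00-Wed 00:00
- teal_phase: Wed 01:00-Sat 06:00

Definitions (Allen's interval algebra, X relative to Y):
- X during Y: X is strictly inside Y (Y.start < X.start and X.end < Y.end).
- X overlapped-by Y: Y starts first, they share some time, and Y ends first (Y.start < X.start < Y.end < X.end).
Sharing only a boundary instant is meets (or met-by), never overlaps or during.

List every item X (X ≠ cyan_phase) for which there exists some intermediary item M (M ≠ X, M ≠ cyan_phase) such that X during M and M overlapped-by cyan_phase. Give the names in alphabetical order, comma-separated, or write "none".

Target cyan_phase = [Fri 13:00, Fri 15:00].
Intermediaries M with M overlapped-by cyan_phase: none.
Union: none.

none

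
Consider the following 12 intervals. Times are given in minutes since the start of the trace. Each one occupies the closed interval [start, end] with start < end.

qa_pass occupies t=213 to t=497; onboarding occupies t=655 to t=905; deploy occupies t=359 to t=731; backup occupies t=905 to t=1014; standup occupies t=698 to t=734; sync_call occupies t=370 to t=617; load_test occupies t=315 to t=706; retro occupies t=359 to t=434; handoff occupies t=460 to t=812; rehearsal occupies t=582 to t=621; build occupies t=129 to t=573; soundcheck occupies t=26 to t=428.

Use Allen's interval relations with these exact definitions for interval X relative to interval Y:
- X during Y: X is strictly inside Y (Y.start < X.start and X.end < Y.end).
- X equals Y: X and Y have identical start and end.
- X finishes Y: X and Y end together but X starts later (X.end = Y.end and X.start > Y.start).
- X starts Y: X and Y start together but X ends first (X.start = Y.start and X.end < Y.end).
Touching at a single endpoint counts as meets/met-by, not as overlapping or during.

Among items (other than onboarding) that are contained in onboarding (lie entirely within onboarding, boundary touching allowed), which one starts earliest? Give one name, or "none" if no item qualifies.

standup

Target onboarding = [t=655, t=905].
backup [t=905, t=1014] → met-by → excluded.
build [t=129, t=573] → before → excluded.
deploy [t=359, t=731] → overlaps → excluded.
handoff [t=460, t=812] → overlaps → excluded.
load_test [t=315, t=706] → overlaps → excluded.
qa_pass [t=213, t=497] → before → excluded.
rehearsal [t=582, t=621] → before → excluded.
retro [t=359, t=434] → before → excluded.
soundcheck [t=26, t=428] → before → excluded.
standup [t=698, t=734] → during → candidate.
sync_call [t=370, t=617] → before → excluded.
Among candidates, earliest start is t=698 → standup.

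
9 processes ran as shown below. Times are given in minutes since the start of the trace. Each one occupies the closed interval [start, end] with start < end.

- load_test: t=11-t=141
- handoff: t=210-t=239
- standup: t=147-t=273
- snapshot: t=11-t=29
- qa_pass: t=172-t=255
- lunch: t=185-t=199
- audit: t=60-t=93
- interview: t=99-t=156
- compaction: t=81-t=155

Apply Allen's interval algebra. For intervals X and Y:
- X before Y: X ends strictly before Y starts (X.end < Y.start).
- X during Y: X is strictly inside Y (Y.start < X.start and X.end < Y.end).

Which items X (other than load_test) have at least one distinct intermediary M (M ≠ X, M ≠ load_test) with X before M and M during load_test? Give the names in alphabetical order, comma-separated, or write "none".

Target load_test = [t=11, t=141].
Intermediaries M with M during load_test: audit.
Via audit — items with X before audit: snapshot.
Union: snapshot.

snapshot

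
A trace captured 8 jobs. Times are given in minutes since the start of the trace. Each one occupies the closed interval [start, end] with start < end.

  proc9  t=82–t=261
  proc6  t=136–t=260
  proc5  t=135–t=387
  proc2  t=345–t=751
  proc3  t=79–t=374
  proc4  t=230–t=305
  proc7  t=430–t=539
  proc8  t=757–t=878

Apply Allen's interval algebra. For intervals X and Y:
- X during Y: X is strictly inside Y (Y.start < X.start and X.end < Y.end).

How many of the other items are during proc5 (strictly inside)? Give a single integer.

2

Target proc5 = [t=135, t=387].
proc2 [t=345, t=751] → overlapped-by → no.
proc3 [t=79, t=374] → overlaps → no.
proc4 [t=230, t=305] → during → counts.
proc6 [t=136, t=260] → during → counts.
proc7 [t=430, t=539] → after → no.
proc8 [t=757, t=878] → after → no.
proc9 [t=82, t=261] → overlaps → no.
Total: 2.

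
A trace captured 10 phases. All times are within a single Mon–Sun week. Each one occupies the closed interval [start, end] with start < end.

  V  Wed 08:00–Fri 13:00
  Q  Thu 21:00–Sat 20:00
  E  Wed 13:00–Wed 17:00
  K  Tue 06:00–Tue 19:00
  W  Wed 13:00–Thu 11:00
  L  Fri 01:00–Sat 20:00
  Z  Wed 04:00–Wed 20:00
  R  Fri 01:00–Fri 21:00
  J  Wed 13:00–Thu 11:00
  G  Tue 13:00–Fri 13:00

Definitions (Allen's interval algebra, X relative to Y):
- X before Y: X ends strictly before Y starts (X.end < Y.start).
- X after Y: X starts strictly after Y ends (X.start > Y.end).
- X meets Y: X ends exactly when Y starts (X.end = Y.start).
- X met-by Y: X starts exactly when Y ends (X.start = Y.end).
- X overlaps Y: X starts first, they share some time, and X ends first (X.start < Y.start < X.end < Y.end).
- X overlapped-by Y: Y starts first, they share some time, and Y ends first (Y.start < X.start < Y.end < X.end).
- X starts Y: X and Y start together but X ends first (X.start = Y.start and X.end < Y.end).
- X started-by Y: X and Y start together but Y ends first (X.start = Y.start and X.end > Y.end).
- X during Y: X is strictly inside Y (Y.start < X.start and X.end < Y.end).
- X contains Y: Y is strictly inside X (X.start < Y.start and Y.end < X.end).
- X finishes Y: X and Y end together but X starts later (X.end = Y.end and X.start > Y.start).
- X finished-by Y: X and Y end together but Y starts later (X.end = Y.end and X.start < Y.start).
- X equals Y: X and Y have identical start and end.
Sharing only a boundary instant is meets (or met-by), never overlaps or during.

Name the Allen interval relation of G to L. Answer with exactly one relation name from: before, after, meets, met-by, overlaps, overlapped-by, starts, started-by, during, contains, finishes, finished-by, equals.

overlaps

G = [Tue 13:00, Fri 13:00]; L = [Fri 01:00, Sat 20:00].
Compare endpoints: G.start < L.start, G.start < L.end, G.end > L.start, G.end < L.end.
That pattern is 'overlaps'.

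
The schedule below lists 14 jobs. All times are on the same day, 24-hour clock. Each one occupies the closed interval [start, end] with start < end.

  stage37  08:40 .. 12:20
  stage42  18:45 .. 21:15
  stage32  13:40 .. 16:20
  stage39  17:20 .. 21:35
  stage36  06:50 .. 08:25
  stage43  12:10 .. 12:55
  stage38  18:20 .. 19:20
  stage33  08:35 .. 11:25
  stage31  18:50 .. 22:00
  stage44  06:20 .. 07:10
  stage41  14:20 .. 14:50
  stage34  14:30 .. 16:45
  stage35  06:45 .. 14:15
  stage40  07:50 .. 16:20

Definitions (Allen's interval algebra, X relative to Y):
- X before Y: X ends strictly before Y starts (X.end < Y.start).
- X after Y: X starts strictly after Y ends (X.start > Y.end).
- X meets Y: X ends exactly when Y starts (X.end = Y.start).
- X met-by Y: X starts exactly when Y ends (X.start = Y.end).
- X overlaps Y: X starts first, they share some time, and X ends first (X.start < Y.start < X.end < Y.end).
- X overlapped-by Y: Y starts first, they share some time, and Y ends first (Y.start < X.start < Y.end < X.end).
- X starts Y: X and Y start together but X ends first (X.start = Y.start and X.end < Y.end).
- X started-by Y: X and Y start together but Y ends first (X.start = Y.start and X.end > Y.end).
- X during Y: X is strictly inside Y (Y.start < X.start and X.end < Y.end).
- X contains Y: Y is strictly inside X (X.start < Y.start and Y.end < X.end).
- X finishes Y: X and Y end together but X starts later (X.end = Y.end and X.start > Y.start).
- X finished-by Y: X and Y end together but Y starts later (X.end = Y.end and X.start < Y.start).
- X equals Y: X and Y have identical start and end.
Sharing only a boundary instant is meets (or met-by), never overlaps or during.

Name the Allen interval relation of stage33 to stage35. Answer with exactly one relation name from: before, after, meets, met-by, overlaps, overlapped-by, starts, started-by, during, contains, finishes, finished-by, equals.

during

stage33 = [08:35, 11:25]; stage35 = [06:45, 14:15].
Compare endpoints: stage33.start > stage35.start, stage33.start < stage35.end, stage33.end > stage35.start, stage33.end < stage35.end.
That pattern is 'during'.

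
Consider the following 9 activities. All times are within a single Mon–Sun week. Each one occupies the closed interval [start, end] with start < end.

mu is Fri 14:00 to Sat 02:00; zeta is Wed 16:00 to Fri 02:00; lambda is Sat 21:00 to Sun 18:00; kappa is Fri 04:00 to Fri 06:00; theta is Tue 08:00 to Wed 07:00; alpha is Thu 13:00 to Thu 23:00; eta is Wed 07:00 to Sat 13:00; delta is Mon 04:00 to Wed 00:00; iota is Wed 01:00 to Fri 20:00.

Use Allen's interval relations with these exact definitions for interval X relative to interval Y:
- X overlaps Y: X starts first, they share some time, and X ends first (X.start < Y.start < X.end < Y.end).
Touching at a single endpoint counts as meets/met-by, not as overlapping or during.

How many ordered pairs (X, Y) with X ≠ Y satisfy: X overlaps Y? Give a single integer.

4

Checking all 72 ordered pairs for relation 'overlaps'; matching pairs in alphabetical order:
(delta, theta): delta overlaps theta ✓
(iota, eta): iota overlaps eta ✓
(iota, mu): iota overlaps mu ✓
(theta, iota): theta overlaps iota ✓
Count: 4.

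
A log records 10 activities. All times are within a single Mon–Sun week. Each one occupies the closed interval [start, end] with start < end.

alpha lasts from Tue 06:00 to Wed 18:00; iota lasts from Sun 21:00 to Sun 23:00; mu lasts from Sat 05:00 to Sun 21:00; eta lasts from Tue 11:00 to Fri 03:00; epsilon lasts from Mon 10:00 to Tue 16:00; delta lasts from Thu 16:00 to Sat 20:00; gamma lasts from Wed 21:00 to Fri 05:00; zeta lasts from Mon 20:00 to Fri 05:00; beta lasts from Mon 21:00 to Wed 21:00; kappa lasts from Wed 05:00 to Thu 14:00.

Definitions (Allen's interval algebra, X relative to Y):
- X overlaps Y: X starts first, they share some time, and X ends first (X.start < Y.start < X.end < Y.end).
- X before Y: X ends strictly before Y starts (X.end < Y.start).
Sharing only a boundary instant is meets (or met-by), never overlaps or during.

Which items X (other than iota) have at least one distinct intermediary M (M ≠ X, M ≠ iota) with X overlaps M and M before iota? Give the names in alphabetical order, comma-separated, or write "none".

Target iota = [Sun 21:00, Sun 23:00].
Intermediaries M with M before iota: alpha, beta, delta, epsilon, eta, gamma, kappa, zeta.
Via alpha — items with X overlaps alpha: epsilon.
Via beta — items with X overlaps beta: epsilon.
Via delta — items with X overlaps delta: eta, gamma, zeta.
Via epsilon — items with X overlaps epsilon: none.
Via eta — items with X overlaps eta: alpha, beta, epsilon.
Via gamma — items with X overlaps gamma: eta, kappa.
Via kappa — items with X overlaps kappa: alpha, beta.
Via zeta — items with X overlaps zeta: epsilon.
Union: alpha, beta, epsilon, eta, gamma, kappa, zeta.

alpha, beta, epsilon, eta, gamma, kappa, zeta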